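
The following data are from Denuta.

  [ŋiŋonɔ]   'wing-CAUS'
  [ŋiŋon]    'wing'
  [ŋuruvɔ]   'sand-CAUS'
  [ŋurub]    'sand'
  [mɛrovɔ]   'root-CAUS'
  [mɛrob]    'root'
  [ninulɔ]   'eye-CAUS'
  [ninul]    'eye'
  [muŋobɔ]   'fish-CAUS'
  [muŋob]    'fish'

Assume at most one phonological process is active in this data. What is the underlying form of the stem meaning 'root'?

/mɛrov/

The stem for 'root' ends in [v] in [mɛrovɔ] but [b] in [mɛrob].
But 'fish' keeps [b] in both environments ([muŋobɔ], [muŋob]), so there is no rule changing /b/ to [v] before the CAUS suffix.
The alternation reflects word-final hardening: voiced fricatives become stops word-finally. /v/ is underlying.
So 'root' = /mɛrov/.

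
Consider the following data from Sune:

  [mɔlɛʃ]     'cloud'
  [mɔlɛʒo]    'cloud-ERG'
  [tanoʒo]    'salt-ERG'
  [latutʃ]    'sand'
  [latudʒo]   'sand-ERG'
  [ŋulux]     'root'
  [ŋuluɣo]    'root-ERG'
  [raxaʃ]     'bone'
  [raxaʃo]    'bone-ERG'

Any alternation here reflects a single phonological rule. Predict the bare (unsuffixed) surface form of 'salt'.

The stem for 'cloud' ends in [ʃ] in [mɔlɛʃ] but [ʒ] in [mɔlɛʒo].
But 'bone' keeps [ʃ] in both environments ([raxaʃ], [raxaʃo]), so there is no rule changing /ʃ/ to [ʒ] before the ERG suffix.
So /ʒ/ is underlying, and a rule of word-final obstruent devoicing — voiced obstruents become voiceless word-finally — gives [ʃ].
From [tanoʒo] the stem 'salt' is /tanoʒ/; word-finally this yields [tanoʃ].

[tanoʃ]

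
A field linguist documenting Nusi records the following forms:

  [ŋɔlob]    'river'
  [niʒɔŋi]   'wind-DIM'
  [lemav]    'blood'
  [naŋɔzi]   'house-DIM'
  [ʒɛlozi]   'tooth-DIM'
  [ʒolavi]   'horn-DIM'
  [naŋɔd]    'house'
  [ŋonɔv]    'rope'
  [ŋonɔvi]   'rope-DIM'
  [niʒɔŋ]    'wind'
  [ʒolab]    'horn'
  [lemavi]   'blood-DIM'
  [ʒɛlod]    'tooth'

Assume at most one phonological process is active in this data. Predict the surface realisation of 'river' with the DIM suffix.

The stem for 'horn' ends in [v] in [ʒolavi] but [b] in [ʒolab].
But 'blood' keeps [v] in both environments ([lemavi], [lemav]), so there is no rule changing /v/ to [b] in isolation.
Therefore /b/ is basic and [v] is derived by intervocalic spirantization (voiced stops become fricatives between vowels).
The one attested form of 'river', [ŋɔlob], shows underlying /ŋɔlob/. Applying the same rule between vowels gives [ŋɔlovi].

[ŋɔlovi]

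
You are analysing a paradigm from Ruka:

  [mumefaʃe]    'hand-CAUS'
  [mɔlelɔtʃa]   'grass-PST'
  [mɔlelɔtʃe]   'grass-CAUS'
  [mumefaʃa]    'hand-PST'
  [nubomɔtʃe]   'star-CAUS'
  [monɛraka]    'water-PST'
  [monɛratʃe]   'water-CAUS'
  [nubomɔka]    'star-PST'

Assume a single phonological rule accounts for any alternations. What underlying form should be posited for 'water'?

/monɛrak/

'water' shows [k] ~ [tʃ] at the end of the stem ([monɛraka] vs [monɛratʃe]).
The stem 'grass' ([mɔlelɔtʃa], [mɔlelɔtʃe]) shows [tʃ] unchanged in both environments, so [tʃ] cannot be basic with [k] derived before the PST suffix.
Therefore /k/ is basic and [tʃ] is derived by palatalization before a front vowel (/k/ becomes palato-alveolar [tʃ] before a front vowel).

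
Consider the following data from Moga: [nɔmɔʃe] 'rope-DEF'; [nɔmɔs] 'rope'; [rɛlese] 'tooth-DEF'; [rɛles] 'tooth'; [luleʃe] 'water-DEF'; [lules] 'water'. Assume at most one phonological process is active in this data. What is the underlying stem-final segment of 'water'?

The stem for 'water' ends in [ʃ] in [luleʃe] but [s] in [lules].
If /s/ were underlying and a rule turned it into [ʃ] before the DEF suffix, 'tooth' would also alternate; but it has [s] in both [rɛlese] and [rɛles].
The underlying segment must be /ʃ/; palato-alveolar /ʃ/ becomes [s] when no front vowel follows, yielding [s] there.

/ʃ/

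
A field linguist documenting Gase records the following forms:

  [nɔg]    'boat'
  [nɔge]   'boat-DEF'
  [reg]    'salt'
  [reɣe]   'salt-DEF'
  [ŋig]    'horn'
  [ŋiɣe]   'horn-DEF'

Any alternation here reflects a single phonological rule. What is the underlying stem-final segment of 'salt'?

In [reg] and [reɣe] the final segment of 'salt' alternates: [g] ~ [ɣ].
The stem 'boat' ([nɔg], [nɔge]) shows [g] unchanged in both environments, so [g] cannot be basic with [ɣ] derived before the DEF suffix.
Therefore /ɣ/ is basic and [g] is derived by word-final hardening (voiced fricatives become stops word-finally).

/ɣ/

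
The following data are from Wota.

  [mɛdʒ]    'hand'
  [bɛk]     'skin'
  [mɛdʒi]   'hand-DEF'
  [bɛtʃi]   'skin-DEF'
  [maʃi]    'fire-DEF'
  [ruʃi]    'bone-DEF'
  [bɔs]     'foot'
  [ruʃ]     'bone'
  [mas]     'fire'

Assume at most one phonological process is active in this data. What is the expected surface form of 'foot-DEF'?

In [maʃi] and [mas] the final segment of 'fire' alternates: [ʃ] ~ [s].
Compare 'bone', with invariant [ʃ] in [ruʃi] and [ruʃ]: an analysis with underlying /ʃ/ and a rule producing [s] in isolation would wrongly predict alternation here too.
The underlying segment must be /s/; /k/ and /s/ become palato-alveolar [tʃ] and [ʃ] before a front vowel, yielding [ʃ] there.
From [bɔs] the stem 'foot' is /bɔs/; before a front vowel this yields [bɔʃi].

[bɔʃi]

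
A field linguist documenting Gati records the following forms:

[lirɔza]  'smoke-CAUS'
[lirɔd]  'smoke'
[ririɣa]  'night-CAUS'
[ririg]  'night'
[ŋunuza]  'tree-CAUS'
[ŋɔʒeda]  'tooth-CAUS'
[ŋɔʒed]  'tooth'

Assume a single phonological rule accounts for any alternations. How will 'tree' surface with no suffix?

[ŋunud]

The root 'smoke' surfaces as [lirɔza] and [lirɔd], with a stem-final [z] ~ [d] alternation.
But 'tooth' keeps [d] in both environments ([ŋɔʒeda], [ŋɔʒed]), so there is no rule changing /d/ to [z] before the CAUS suffix.
Therefore /z/ is basic and [d] is derived by word-final hardening (voiced fricatives become stops word-finally).
The one attested form of 'tree', [ŋunuza], shows underlying /ŋunuz/. Applying the same rule word-finally gives [ŋunud].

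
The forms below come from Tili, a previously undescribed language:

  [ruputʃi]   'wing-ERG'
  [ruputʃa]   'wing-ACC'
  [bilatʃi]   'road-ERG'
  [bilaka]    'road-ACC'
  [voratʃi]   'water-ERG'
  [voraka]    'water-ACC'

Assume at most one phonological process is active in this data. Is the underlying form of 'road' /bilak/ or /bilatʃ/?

/bilak/

The stem for 'road' ends in [tʃ] in [bilatʃi] but [k] in [bilaka].
But 'wing' keeps [tʃ] in both environments ([ruputʃi], [ruputʃa]), so there is no rule changing /tʃ/ to [k] before the ACC suffix.
The underlying segment must be /k/; /k/ becomes palato-alveolar [tʃ] before a front vowel, yielding [tʃ] there.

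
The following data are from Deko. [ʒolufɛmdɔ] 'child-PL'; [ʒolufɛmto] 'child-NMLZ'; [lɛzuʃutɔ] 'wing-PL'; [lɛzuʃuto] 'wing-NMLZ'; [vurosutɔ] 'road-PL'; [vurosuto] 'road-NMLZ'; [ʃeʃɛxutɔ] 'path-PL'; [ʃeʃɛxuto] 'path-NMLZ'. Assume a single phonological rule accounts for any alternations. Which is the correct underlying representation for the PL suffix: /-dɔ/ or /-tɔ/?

The PL morpheme has two allomorphs, [-dɔ] and [-tɔ].
The NMLZ suffix, which begins with [t], is invariant after every stem; so [t] is not altered by any rule here.
The PL suffix is therefore /-dɔ/ underlyingly, with post-vocalic devoicing: voiced stops become voiceless after a vowel.

/-dɔ/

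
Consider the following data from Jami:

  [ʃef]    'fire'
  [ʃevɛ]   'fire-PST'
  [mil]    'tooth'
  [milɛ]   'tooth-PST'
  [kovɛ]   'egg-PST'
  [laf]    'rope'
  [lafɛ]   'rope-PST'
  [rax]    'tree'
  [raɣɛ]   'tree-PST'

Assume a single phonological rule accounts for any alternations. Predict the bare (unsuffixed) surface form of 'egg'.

'fire' shows [f] ~ [v] at the end of the stem ([ʃef] vs [ʃevɛ]).
If /f/ were underlying and a rule turned it into [v] before the PST suffix, 'rope' would also alternate; but it has [f] in both [laf] and [lafɛ].
So /v/ is underlying, and a rule of word-final obstruent devoicing — voiced obstruents become voiceless word-finally — gives [f].
From [kovɛ] the stem 'egg' is /kov/; word-finally this yields [kof].

[kof]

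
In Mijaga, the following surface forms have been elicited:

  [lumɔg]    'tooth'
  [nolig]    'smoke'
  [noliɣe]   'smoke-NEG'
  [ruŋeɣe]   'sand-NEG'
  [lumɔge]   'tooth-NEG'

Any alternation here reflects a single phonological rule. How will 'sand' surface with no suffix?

In [noliɣe] and [nolig] the final segment of 'smoke' alternates: [ɣ] ~ [g].
But 'tooth' keeps [g] in both environments ([lumɔge], [lumɔg]), so there is no rule changing /g/ to [ɣ] before the NEG suffix.
The underlying segment must be /ɣ/; voiced fricatives become stops word-finally, yielding [g] there.
From [ruŋeɣe] the stem 'sand' is /ruŋeɣ/; word-finally this yields [ruŋeg].

[ruŋeg]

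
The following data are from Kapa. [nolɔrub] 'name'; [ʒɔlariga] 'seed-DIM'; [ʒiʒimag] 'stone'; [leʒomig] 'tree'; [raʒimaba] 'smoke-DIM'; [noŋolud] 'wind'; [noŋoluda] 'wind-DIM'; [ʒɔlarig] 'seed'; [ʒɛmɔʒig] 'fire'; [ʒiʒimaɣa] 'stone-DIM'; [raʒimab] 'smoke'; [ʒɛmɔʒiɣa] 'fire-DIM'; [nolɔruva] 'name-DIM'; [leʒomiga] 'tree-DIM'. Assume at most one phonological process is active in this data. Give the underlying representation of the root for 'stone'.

The stem for 'stone' ends in [g] in [ʒiʒimag] but [ɣ] in [ʒiʒimaɣa].
Compare 'seed', with invariant [g] in [ʒɔlarig] and [ʒɔlariga]: an analysis with underlying /g/ and a rule producing [ɣ] before the DIM suffix would wrongly predict alternation here too.
So /ɣ/ is underlying, and a rule of word-final hardening — voiced fricatives become stops word-finally — gives [g].
The underlying form of 'stone' is therefore /ʒiʒimaɣ/.

/ʒiʒimaɣ/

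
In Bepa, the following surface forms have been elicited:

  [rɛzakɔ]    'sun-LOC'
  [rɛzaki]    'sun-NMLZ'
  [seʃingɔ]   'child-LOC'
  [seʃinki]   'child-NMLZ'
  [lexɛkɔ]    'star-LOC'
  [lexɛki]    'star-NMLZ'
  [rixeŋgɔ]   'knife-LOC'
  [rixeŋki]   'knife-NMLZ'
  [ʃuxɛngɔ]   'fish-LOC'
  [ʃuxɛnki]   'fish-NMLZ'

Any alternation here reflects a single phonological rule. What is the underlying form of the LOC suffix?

The LOC morpheme has two allomorphs, [-gɔ] and [-kɔ].
By contrast the NMLZ suffix keeps its initial [k] throughout — that segment must be underlying.
So the underlying form is /-gɔ/, and voiced stops become voiceless after a vowel.

/-gɔ/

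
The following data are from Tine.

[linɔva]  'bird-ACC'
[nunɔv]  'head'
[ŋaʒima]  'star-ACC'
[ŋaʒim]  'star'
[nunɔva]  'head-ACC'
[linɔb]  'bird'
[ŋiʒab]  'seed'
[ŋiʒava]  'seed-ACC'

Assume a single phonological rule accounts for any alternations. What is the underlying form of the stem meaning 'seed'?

The stem for 'seed' ends in [b] in [ŋiʒab] but [v] in [ŋiʒava].
The stem 'head' ([nunɔv], [nunɔva]) shows [v] unchanged in both environments, so [v] cannot be basic with [b] derived in isolation.
Therefore /b/ is basic and [v] is derived by intervocalic spirantization (voiced stops become fricatives between vowels).

/ŋiʒab/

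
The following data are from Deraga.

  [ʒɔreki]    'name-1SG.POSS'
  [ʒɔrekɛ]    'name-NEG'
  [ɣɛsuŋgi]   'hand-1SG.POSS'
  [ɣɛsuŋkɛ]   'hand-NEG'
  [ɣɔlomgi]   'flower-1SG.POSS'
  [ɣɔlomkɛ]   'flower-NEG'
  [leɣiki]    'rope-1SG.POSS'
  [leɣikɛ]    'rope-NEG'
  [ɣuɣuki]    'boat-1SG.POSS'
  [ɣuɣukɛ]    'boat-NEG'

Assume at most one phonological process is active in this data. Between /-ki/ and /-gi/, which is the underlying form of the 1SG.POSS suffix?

/-gi/

The 1SG.POSS morpheme has two allomorphs, [-gi] and [-ki].
By contrast the NEG suffix keeps its initial [k] throughout — that segment must be underlying.
So the underlying form is /-gi/, and voiced stops become voiceless after a vowel.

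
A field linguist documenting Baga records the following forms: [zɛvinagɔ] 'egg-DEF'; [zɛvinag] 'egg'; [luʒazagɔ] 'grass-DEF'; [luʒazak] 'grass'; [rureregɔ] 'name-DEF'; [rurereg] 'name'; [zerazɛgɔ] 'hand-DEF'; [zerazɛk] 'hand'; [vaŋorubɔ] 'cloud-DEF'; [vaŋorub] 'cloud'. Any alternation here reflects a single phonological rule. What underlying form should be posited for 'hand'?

/zerazɛk/

In [zerazɛgɔ] and [zerazɛk] the final segment of 'hand' alternates: [g] ~ [k].
The stem 'name' ([rureregɔ], [rurereg]) shows [g] unchanged in both environments, so [g] cannot be basic with [k] derived in isolation.
Therefore /k/ is basic and [g] is derived by intervocalic voicing (voiceless stops become voiced between vowels).
Hence 'hand' is /zerazɛk/ underlyingly.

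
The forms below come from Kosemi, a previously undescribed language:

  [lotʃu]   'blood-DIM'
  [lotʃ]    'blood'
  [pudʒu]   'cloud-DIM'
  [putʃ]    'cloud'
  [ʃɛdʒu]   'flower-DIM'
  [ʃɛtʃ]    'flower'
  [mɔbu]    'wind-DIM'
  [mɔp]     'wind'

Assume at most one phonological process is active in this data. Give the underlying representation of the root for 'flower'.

/ʃɛdʒ/

'flower' shows [dʒ] ~ [tʃ] at the end of the stem ([ʃɛdʒu] vs [ʃɛtʃ]).
Compare 'blood', with invariant [tʃ] in [lotʃu] and [lotʃ]: an analysis with underlying /tʃ/ and a rule producing [dʒ] before the DIM suffix would wrongly predict alternation here too.
The underlying segment must be /dʒ/; voiced obstruents become voiceless word-finally, yielding [tʃ] there.
The underlying form of 'flower' is therefore /ʃɛdʒ/.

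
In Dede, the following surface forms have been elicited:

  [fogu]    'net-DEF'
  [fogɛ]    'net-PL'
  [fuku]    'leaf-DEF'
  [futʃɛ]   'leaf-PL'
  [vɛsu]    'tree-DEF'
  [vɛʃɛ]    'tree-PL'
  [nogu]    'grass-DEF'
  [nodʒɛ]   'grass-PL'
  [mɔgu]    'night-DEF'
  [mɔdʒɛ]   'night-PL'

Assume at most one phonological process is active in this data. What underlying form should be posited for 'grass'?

The root 'grass' surfaces as [nogu] and [nodʒɛ], with a stem-final [g] ~ [dʒ] alternation.
But 'net' keeps [g] in both environments ([fogu], [fogɛ]), so there is no rule changing /g/ to [dʒ] before the PL suffix.
So /dʒ/ is underlying, and a rule of depalatalization — palato-alveolar /tʃ/, /dʒ/ and /ʃ/ become [k], [g] and [s] when no front vowel follows — gives [g].
The underlying form of 'grass' is therefore /nodʒ/.

/nodʒ/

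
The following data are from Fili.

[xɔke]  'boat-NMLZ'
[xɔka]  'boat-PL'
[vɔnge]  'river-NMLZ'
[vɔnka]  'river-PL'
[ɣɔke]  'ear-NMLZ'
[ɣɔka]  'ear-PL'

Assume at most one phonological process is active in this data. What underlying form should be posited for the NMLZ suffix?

The NMLZ morpheme has two allomorphs, [-ge] and [-ke].
The PL suffix, which begins with [k], is invariant after every stem; so [k] is not altered by any rule here.
The NMLZ suffix is therefore /-ge/ underlyingly, with post-vocalic devoicing: voiced stops become voiceless after a vowel.

/-ge/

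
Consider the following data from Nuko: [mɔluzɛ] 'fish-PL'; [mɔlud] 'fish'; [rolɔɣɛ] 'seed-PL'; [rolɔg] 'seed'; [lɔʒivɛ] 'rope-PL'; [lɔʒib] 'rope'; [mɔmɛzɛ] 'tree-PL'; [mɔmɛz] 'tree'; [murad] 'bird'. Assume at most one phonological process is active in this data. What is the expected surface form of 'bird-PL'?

[murazɛ]

In [mɔluzɛ] and [mɔlud] the final segment of 'fish' alternates: [z] ~ [d].
Compare 'tree', with invariant [z] in [mɔmɛzɛ] and [mɔmɛz]: an analysis with underlying /z/ and a rule producing [d] in isolation would wrongly predict alternation here too.
The underlying segment must be /d/; voiced stops become fricatives between vowels, yielding [z] there.
From [murad] the stem 'bird' is /murad/; between vowels this yields [murazɛ].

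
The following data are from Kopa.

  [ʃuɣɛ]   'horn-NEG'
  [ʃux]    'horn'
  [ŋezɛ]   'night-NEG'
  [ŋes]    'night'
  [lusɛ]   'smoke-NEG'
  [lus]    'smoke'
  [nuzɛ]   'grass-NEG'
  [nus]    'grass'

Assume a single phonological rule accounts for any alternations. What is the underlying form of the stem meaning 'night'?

The root 'night' surfaces as [ŋezɛ] and [ŋes], with a stem-final [z] ~ [s] alternation.
The stem 'smoke' ([lusɛ], [lus]) shows [s] unchanged in both environments, so [s] cannot be basic with [z] derived before the NEG suffix.
So /z/ is underlying, and a rule of word-final obstruent devoicing — voiced obstruents become voiceless word-finally — gives [s].

/ŋez/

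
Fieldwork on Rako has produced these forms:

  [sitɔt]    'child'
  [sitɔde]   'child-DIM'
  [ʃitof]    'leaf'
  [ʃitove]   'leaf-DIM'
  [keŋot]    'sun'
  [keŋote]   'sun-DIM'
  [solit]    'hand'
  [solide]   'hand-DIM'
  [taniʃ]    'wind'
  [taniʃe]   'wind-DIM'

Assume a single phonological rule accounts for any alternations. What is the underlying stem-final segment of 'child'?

/d/

In [sitɔt] and [sitɔde] the final segment of 'child' alternates: [t] ~ [d].
But 'sun' keeps [t] in both environments ([keŋot], [keŋote]), so there is no rule changing /t/ to [d] before the DIM suffix.
So /d/ is underlying, and a rule of word-final obstruent devoicing — voiced obstruents become voiceless word-finally — gives [t].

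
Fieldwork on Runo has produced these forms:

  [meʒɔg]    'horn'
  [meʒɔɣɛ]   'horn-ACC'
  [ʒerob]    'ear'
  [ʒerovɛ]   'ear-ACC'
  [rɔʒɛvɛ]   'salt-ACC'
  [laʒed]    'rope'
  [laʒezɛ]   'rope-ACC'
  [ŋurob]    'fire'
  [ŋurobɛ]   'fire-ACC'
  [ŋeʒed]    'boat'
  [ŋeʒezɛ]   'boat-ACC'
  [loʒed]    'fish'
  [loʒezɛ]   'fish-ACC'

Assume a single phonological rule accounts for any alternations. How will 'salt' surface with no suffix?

'ear' shows [b] ~ [v] at the end of the stem ([ʒerob] vs [ʒerovɛ]).
The stem 'fire' ([ŋurob], [ŋurobɛ]) shows [b] unchanged in both environments, so [b] cannot be basic with [v] derived before the ACC suffix.
So /v/ is underlying, and a rule of word-final hardening — voiced fricatives become stops word-finally — gives [b].
The one attested form of 'salt', [rɔʒɛvɛ], shows underlying /rɔʒɛv/. Applying the same rule word-finally gives [rɔʒɛb].

[rɔʒɛb]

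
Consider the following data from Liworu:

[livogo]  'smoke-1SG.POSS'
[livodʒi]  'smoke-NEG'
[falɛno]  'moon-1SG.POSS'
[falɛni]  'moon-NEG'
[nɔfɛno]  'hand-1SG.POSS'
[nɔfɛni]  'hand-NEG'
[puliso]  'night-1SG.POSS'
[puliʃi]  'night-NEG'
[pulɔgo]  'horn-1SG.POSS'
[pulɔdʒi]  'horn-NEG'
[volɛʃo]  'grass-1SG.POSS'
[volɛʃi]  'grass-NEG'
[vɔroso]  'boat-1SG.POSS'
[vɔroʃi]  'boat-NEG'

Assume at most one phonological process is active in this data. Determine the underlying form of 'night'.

The stem for 'night' ends in [s] in [puliso] but [ʃ] in [puliʃi].
Compare 'grass', with invariant [ʃ] in [volɛʃo] and [volɛʃi]: an analysis with underlying /ʃ/ and a rule producing [s] before the 1SG.POSS suffix would wrongly predict alternation here too.
The underlying segment must be /s/; /g/ and /s/ become palato-alveolar [dʒ] and [ʃ] before a front vowel, yielding [ʃ] there.

/pulis/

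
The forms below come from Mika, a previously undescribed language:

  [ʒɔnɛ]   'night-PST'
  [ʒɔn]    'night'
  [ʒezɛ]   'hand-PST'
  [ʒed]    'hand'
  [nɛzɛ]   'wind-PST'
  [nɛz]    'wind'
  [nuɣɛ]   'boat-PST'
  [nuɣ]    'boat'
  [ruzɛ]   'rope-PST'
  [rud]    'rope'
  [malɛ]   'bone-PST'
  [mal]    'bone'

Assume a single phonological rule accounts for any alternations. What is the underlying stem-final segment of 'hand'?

/d/

The root 'hand' surfaces as [ʒezɛ] and [ʒed], with a stem-final [z] ~ [d] alternation.
If /z/ were underlying and a rule turned it into [d] in isolation, 'wind' would also alternate; but it has [z] in both [nɛzɛ] and [nɛz].
The alternation reflects intervocalic spirantization: voiced stops become fricatives between vowels. /d/ is underlying.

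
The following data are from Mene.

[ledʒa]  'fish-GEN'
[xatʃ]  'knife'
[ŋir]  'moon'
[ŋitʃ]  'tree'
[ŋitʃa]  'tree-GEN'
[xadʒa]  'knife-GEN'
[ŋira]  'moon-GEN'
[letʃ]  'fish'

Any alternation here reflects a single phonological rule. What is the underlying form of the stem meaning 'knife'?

The root 'knife' surfaces as [xadʒa] and [xatʃ], with a stem-final [dʒ] ~ [tʃ] alternation.
Compare 'tree', with invariant [tʃ] in [ŋitʃa] and [ŋitʃ]: an analysis with underlying /tʃ/ and a rule producing [dʒ] before the GEN suffix would wrongly predict alternation here too.
Therefore /dʒ/ is basic and [tʃ] is derived by word-final obstruent devoicing (voiced obstruents become voiceless word-finally).
So 'knife' = /xadʒ/.

/xadʒ/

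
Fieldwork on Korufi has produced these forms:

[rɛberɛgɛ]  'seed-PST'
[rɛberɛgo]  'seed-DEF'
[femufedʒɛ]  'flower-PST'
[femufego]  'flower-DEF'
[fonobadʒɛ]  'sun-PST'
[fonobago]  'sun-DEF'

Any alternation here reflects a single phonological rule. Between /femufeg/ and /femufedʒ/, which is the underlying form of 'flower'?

/femufedʒ/

In [femufedʒɛ] and [femufego] the final segment of 'flower' alternates: [dʒ] ~ [g].
The stem 'seed' ([rɛberɛgɛ], [rɛberɛgo]) shows [g] unchanged in both environments, so [g] cannot be basic with [dʒ] derived before the PST suffix.
So /dʒ/ is underlying, and a rule of depalatalization — palato-alveolar /dʒ/ becomes [g] when no front vowel follows — gives [g].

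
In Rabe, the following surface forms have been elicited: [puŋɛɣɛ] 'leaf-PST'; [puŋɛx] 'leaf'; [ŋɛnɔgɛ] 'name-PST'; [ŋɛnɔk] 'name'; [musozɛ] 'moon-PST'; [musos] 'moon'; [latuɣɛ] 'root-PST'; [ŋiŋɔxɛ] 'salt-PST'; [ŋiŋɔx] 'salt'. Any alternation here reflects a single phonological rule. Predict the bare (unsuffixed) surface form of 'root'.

The stem for 'leaf' ends in [ɣ] in [puŋɛɣɛ] but [x] in [puŋɛx].
If /x/ were underlying and a rule turned it into [ɣ] before the PST suffix, 'salt' would also alternate; but it has [x] in both [ŋiŋɔxɛ] and [ŋiŋɔx].
Therefore /ɣ/ is basic and [x] is derived by word-final obstruent devoicing (voiced obstruents become voiceless word-finally).
From [latuɣɛ] the stem 'root' is /latuɣ/; word-finally this yields [latux].

[latux]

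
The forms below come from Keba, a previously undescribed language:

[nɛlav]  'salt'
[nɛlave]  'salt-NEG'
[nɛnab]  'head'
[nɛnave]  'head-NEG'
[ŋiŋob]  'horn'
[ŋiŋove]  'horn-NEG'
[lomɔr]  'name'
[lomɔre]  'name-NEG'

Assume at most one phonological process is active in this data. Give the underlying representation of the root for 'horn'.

The root 'horn' surfaces as [ŋiŋob] and [ŋiŋove], with a stem-final [b] ~ [v] alternation.
If /v/ were underlying and a rule turned it into [b] in isolation, 'salt' would also alternate; but it has [v] in both [nɛlav] and [nɛlave].
The alternation reflects intervocalic spirantization: voiced stops become fricatives between vowels. /b/ is underlying.
The underlying form of 'horn' is therefore /ŋiŋob/.

/ŋiŋob/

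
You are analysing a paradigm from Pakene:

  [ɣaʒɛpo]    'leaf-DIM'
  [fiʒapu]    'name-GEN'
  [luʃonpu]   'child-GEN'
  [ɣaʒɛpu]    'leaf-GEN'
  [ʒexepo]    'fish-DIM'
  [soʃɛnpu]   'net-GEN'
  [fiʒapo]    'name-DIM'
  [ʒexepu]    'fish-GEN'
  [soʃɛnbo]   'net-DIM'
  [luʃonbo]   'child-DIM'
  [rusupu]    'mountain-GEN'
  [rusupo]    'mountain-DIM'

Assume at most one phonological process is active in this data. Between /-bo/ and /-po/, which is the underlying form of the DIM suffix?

The DIM morpheme has two allomorphs, [-bo] and [-po].
By contrast the GEN suffix keeps its initial [p] throughout — that segment must be underlying.
So the underlying form is /-bo/, and voiced stops become voiceless after a vowel.

/-bo/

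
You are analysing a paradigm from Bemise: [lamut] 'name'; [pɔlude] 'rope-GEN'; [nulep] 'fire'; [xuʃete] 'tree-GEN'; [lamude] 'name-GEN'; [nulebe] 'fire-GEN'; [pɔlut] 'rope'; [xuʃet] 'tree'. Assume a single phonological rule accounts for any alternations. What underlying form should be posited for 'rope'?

/pɔlud/

The root 'rope' surfaces as [pɔlude] and [pɔlut], with a stem-final [d] ~ [t] alternation.
The stem 'tree' ([xuʃete], [xuʃet]) shows [t] unchanged in both environments, so [t] cannot be basic with [d] derived before the GEN suffix.
So /d/ is underlying, and a rule of word-final obstruent devoicing — voiced obstruents become voiceless word-finally — gives [t].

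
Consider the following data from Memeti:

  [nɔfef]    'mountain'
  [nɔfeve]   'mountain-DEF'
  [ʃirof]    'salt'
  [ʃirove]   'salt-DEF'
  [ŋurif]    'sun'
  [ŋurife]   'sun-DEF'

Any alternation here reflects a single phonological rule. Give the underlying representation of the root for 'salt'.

/ʃirov/

The stem for 'salt' ends in [f] in [ʃirof] but [v] in [ʃirove].
The stem 'sun' ([ŋurif], [ŋurife]) shows [f] unchanged in both environments, so [f] cannot be basic with [v] derived before the DEF suffix.
So /v/ is underlying, and a rule of word-final obstruent devoicing — voiced obstruents become voiceless word-finally — gives [f].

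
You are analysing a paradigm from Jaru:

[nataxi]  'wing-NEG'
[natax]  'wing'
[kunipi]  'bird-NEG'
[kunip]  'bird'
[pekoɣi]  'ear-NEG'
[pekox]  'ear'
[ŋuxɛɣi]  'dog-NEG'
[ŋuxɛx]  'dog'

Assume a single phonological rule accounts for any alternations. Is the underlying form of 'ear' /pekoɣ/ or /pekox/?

'ear' shows [ɣ] ~ [x] at the end of the stem ([pekoɣi] vs [pekox]).
But 'wing' keeps [x] in both environments ([nataxi], [natax]), so there is no rule changing /x/ to [ɣ] before the NEG suffix.
The alternation reflects word-final obstruent devoicing: voiced obstruents become voiceless word-finally. /ɣ/ is underlying.

/pekoɣ/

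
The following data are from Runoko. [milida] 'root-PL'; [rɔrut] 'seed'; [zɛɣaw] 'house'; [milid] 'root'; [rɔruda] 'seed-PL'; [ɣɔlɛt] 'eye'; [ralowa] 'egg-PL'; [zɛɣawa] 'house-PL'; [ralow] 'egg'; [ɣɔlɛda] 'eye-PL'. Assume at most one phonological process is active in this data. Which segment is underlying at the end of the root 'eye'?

/t/

The root 'eye' surfaces as [ɣɔlɛda] and [ɣɔlɛt], with a stem-final [d] ~ [t] alternation.
But 'root' keeps [d] in both environments ([milida], [milid]), so there is no rule changing /d/ to [t] in isolation.
So /t/ is underlying, and a rule of intervocalic voicing — voiceless stops become voiced between vowels — gives [d].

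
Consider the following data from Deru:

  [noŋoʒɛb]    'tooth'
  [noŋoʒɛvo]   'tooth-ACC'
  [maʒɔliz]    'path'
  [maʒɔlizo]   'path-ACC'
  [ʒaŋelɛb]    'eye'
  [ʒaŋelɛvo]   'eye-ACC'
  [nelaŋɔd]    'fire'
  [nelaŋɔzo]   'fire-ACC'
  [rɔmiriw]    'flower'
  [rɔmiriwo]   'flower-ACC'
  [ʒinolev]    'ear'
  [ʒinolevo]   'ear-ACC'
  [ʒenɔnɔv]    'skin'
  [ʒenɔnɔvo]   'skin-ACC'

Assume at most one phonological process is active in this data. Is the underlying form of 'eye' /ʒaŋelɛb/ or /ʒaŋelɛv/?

In [ʒaŋelɛb] and [ʒaŋelɛvo] the final segment of 'eye' alternates: [b] ~ [v].
But 'ear' keeps [v] in both environments ([ʒinolev], [ʒinolevo]), so there is no rule changing /v/ to [b] in isolation.
Therefore /b/ is basic and [v] is derived by intervocalic spirantization (voiced stops become fricatives between vowels).

/ʒaŋelɛb/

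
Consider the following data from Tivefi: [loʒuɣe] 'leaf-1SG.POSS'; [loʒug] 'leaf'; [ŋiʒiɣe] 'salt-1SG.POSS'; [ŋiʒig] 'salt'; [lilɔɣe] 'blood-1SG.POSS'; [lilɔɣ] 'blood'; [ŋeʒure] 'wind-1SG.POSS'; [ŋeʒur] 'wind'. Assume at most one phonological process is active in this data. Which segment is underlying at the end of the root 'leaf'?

The stem for 'leaf' ends in [ɣ] in [loʒuɣe] but [g] in [loʒug].
The stem 'blood' ([lilɔɣe], [lilɔɣ]) shows [ɣ] unchanged in both environments, so [ɣ] cannot be basic with [g] derived in isolation.
The alternation reflects intervocalic spirantization: voiced stops become fricatives between vowels. /g/ is underlying.

/g/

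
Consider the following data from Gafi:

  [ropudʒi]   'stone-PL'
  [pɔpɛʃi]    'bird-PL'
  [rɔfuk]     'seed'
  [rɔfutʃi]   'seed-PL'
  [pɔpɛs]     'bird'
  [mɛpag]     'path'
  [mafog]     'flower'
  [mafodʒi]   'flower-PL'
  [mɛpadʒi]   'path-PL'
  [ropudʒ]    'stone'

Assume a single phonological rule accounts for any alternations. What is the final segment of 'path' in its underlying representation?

The root 'path' surfaces as [mɛpag] and [mɛpadʒi], with a stem-final [g] ~ [dʒ] alternation.
If /dʒ/ were underlying and a rule turned it into [g] in isolation, 'stone' would also alternate; but it has [dʒ] in both [ropudʒ] and [ropudʒi].
Therefore /g/ is basic and [dʒ] is derived by palatalization before a front vowel (/k/, /g/ and /s/ become palato-alveolar [tʃ], [dʒ] and [ʃ] before a front vowel).

/g/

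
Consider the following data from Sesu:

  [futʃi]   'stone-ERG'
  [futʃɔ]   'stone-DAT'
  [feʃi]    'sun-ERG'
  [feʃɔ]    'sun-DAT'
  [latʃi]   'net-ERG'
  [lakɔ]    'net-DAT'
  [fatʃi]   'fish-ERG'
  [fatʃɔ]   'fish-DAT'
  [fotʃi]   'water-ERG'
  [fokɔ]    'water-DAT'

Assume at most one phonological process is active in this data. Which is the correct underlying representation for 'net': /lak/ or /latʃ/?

/lak/

The stem for 'net' ends in [tʃ] in [latʃi] but [k] in [lakɔ].
Compare 'stone', with invariant [tʃ] in [futʃi] and [futʃɔ]: an analysis with underlying /tʃ/ and a rule producing [k] before the DAT suffix would wrongly predict alternation here too.
So /k/ is underlying, and a rule of palatalization before a front vowel — /k/ becomes palato-alveolar [tʃ] before a front vowel — gives [tʃ].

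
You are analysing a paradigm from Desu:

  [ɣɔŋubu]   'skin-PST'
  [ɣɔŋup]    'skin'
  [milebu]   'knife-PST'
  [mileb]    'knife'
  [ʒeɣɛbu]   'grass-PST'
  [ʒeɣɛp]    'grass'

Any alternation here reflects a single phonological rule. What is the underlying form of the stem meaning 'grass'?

The stem for 'grass' ends in [b] in [ʒeɣɛbu] but [p] in [ʒeɣɛp].
Compare 'knife', with invariant [b] in [milebu] and [mileb]: an analysis with underlying /b/ and a rule producing [p] in isolation would wrongly predict alternation here too.
The alternation reflects intervocalic voicing: voiceless stops become voiced between vowels. /p/ is underlying.
The underlying form of 'grass' is therefore /ʒeɣɛp/.

/ʒeɣɛp/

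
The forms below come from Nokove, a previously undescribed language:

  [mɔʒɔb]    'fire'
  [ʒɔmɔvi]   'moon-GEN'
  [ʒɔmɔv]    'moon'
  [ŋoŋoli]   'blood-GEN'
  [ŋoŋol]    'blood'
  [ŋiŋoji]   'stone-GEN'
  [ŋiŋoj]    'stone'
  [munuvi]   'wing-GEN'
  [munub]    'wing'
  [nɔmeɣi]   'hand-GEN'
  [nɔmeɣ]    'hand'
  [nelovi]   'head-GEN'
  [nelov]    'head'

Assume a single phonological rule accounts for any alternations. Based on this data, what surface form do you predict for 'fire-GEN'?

[mɔʒɔvi]

The stem for 'wing' ends in [v] in [munuvi] but [b] in [munub].
The stem 'head' ([nelovi], [nelov]) shows [v] unchanged in both environments, so [v] cannot be basic with [b] derived in isolation.
So /b/ is underlying, and a rule of intervocalic spirantization — voiced stops become fricatives between vowels — gives [v].
From [mɔʒɔb] the stem 'fire' is /mɔʒɔb/; between vowels this yields [mɔʒɔvi].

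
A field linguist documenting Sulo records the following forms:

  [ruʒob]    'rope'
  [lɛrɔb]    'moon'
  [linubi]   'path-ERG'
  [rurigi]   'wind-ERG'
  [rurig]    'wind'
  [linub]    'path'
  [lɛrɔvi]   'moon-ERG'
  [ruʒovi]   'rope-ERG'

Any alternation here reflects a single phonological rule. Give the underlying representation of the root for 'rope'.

/ruʒov/

In [ruʒob] and [ruʒovi] the final segment of 'rope' alternates: [b] ~ [v].
Compare 'path', with invariant [b] in [linub] and [linubi]: an analysis with underlying /b/ and a rule producing [v] before the ERG suffix would wrongly predict alternation here too.
So /v/ is underlying, and a rule of word-final hardening — voiced fricatives become stops word-finally — gives [b].
Hence 'rope' is /ruʒov/ underlyingly.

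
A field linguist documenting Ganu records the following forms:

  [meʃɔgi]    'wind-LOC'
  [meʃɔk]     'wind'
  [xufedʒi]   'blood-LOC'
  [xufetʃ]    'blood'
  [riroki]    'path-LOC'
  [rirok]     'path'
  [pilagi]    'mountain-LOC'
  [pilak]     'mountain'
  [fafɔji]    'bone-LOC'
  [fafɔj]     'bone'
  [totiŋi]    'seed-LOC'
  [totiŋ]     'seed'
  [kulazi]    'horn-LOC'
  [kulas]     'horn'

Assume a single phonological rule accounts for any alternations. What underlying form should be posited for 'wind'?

/meʃɔg/

The stem for 'wind' ends in [g] in [meʃɔgi] but [k] in [meʃɔk].
If /k/ were underlying and a rule turned it into [g] before the LOC suffix, 'path' would also alternate; but it has [k] in both [riroki] and [rirok].
Therefore /g/ is basic and [k] is derived by word-final obstruent devoicing (voiced obstruents become voiceless word-finally).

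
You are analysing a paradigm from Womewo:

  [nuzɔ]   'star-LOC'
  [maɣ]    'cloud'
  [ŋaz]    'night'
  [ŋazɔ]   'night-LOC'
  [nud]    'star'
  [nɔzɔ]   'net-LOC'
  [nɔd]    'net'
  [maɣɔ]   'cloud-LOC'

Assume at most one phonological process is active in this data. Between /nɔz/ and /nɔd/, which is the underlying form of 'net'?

In [nɔzɔ] and [nɔd] the final segment of 'net' alternates: [z] ~ [d].
Compare 'night', with invariant [z] in [ŋazɔ] and [ŋaz]: an analysis with underlying /z/ and a rule producing [d] in isolation would wrongly predict alternation here too.
Therefore /d/ is basic and [z] is derived by intervocalic spirantization (voiced stops become fricatives between vowels).

/nɔd/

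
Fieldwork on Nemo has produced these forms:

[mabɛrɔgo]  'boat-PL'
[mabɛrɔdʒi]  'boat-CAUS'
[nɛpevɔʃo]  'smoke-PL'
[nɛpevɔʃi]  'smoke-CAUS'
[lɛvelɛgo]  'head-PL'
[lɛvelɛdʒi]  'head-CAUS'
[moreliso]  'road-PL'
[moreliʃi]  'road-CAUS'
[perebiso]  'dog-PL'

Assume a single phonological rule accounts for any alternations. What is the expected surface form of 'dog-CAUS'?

The root 'road' surfaces as [moreliso] and [moreliʃi], with a stem-final [s] ~ [ʃ] alternation.
But 'smoke' keeps [ʃ] in both environments ([nɛpevɔʃo], [nɛpevɔʃi]), so there is no rule changing /ʃ/ to [s] before the PL suffix.
Therefore /s/ is basic and [ʃ] is derived by palatalization before a front vowel (/g/ and /s/ become palato-alveolar [dʒ] and [ʃ] before a front vowel).
The one attested form of 'dog', [perebiso], shows underlying /perebis/. Applying the same rule before a front vowel gives [perebiʃi].

[perebiʃi]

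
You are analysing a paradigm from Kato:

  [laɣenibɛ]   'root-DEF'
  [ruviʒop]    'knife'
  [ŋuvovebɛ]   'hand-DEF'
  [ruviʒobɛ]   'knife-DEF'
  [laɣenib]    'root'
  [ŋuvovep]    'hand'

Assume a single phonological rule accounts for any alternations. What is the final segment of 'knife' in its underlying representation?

The stem for 'knife' ends in [b] in [ruviʒobɛ] but [p] in [ruviʒop].
But 'root' keeps [b] in both environments ([laɣenibɛ], [laɣenib]), so there is no rule changing /b/ to [p] in isolation.
The alternation reflects intervocalic voicing: voiceless stops become voiced between vowels. /p/ is underlying.

/p/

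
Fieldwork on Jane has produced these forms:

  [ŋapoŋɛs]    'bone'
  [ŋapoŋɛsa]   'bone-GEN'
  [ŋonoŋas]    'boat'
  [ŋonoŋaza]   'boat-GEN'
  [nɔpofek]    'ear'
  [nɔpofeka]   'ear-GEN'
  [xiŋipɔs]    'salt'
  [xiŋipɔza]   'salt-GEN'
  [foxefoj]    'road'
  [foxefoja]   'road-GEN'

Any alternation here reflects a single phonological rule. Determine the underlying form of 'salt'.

'salt' shows [s] ~ [z] at the end of the stem ([xiŋipɔs] vs [xiŋipɔza]).
The stem 'bone' ([ŋapoŋɛs], [ŋapoŋɛsa]) shows [s] unchanged in both environments, so [s] cannot be basic with [z] derived before the GEN suffix.
So /z/ is underlying, and a rule of word-final obstruent devoicing — voiced obstruents become voiceless word-finally — gives [s].
So 'salt' = /xiŋipɔz/.

/xiŋipɔz/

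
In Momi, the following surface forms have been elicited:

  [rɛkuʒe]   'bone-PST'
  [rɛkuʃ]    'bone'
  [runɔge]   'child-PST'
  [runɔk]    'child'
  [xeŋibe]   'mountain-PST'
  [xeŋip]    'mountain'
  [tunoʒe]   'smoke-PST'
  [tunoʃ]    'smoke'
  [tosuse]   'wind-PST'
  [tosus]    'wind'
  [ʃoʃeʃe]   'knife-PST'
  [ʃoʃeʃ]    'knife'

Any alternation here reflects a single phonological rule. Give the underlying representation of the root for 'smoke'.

The root 'smoke' surfaces as [tunoʒe] and [tunoʃ], with a stem-final [ʒ] ~ [ʃ] alternation.
If /ʃ/ were underlying and a rule turned it into [ʒ] before the PST suffix, 'knife' would also alternate; but it has [ʃ] in both [ʃoʃeʃe] and [ʃoʃeʃ].
The alternation reflects word-final obstruent devoicing: voiced obstruents become voiceless word-finally. /ʒ/ is underlying.
So 'smoke' = /tunoʒ/.

/tunoʒ/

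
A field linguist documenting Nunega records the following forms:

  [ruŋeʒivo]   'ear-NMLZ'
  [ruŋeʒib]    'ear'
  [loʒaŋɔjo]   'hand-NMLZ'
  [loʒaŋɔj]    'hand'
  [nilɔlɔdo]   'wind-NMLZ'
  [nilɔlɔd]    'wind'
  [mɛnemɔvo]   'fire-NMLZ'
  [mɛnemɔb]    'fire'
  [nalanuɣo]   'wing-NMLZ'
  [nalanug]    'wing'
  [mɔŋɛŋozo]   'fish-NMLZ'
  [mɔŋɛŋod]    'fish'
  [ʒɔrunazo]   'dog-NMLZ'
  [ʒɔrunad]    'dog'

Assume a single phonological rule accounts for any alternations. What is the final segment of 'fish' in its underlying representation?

The root 'fish' surfaces as [mɔŋɛŋozo] and [mɔŋɛŋod], with a stem-final [z] ~ [d] alternation.
If /d/ were underlying and a rule turned it into [z] before the NMLZ suffix, 'wind' would also alternate; but it has [d] in both [nilɔlɔdo] and [nilɔlɔd].
The alternation reflects word-final hardening: voiced fricatives become stops word-finally. /z/ is underlying.

/z/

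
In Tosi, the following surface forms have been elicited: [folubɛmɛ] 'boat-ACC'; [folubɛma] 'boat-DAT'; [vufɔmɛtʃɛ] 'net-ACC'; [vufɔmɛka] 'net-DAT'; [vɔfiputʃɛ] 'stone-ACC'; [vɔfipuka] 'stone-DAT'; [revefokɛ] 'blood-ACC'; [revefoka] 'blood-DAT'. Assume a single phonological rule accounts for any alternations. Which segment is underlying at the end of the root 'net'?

The stem for 'net' ends in [tʃ] in [vufɔmɛtʃɛ] but [k] in [vufɔmɛka].
Compare 'blood', with invariant [k] in [revefokɛ] and [revefoka]: an analysis with underlying /k/ and a rule producing [tʃ] before the ACC suffix would wrongly predict alternation here too.
Therefore /tʃ/ is basic and [k] is derived by depalatalization (palato-alveolar /tʃ/ becomes [k] when no front vowel follows).

/tʃ/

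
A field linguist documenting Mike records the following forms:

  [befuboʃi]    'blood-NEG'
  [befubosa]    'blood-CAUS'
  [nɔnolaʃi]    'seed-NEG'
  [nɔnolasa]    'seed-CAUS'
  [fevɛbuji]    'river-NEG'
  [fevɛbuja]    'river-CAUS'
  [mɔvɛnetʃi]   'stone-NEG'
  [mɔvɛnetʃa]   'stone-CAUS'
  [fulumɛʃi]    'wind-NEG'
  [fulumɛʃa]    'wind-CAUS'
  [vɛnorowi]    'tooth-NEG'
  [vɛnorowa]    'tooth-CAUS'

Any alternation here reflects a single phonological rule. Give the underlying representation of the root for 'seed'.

/nɔnolas/

'seed' shows [ʃ] ~ [s] at the end of the stem ([nɔnolaʃi] vs [nɔnolasa]).
If /ʃ/ were underlying and a rule turned it into [s] before the CAUS suffix, 'wind' would also alternate; but it has [ʃ] in both [fulumɛʃi] and [fulumɛʃa].
Therefore /s/ is basic and [ʃ] is derived by palatalization before a front vowel (/s/ becomes palato-alveolar [ʃ] before a front vowel).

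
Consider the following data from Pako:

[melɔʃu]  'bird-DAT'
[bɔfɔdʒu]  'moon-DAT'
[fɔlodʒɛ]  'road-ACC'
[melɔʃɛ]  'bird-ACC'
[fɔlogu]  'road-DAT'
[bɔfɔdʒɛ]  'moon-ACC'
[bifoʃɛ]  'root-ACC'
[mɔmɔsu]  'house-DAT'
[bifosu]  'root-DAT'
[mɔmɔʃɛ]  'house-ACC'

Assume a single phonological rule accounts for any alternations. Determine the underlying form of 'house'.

The root 'house' surfaces as [mɔmɔʃɛ] and [mɔmɔsu], with a stem-final [ʃ] ~ [s] alternation.
The stem 'bird' ([melɔʃɛ], [melɔʃu]) shows [ʃ] unchanged in both environments, so [ʃ] cannot be basic with [s] derived before the DAT suffix.
The underlying segment must be /s/; /g/ and /s/ become palato-alveolar [dʒ] and [ʃ] before a front vowel, yielding [ʃ] there.
The underlying form of 'house' is therefore /mɔmɔs/.

/mɔmɔs/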